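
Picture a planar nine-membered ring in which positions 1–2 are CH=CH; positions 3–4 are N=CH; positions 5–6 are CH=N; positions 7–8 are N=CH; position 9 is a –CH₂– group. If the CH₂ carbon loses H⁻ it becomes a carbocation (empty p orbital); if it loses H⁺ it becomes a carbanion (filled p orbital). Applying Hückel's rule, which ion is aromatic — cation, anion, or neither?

The anion

In both ions every ring atom is sp² and contributes a p orbital, so both rings are fully conjugated.
Cation: 4 × 2 + 0 = 8 π electrons → 4(2), antiaromatic.
Anion: 4 × 2 + 2 = 10 π electrons → 4(2)+2, aromatic.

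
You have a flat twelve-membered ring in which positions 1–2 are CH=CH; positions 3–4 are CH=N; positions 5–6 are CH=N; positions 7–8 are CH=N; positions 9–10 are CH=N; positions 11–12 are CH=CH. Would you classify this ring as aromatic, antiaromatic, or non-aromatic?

The p orbitals form a continuous loop: every atom in a ring double bond is sp² and brings one electron to the p orbital; each =N– nitrogen is pyridine-type (lone pair in the sp² plane, one electron in the p orbital). The ring is fully conjugated.
π-electron count: 6 × 2 = 12 from the 6 double-bond units.
12 = 4(3); a planar, fully conjugated 4n system is antiaromatic.

Antiaromatic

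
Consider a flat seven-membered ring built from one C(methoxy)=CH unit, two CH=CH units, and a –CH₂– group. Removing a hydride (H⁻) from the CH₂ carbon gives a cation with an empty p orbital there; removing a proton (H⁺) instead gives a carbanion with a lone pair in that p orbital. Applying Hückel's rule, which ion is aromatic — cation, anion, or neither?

The cation

Both ions have a continuous loop of p orbitals — each ring atom is sp².
Cation: 3 × 2 + 0 = 6 π electrons → 4(1)+2, aromatic.
Anion: 3 × 2 + 2 = 8 π electrons → 4(2), antiaromatic.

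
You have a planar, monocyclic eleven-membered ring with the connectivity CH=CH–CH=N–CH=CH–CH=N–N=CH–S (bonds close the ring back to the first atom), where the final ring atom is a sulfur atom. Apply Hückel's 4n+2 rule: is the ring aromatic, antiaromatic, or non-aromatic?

Every ring atom contributes a p orbital perpendicular to the ring (the double-bond atoms are sp², each contributing one p electron; each sp² =N– keeps its lone pair in-plane and puts one electron into the π system; the sulfur donates one lone pair from its p orbital), so the π system is cyclic and fully conjugated.
Adding the contributions, 5 × 2 = 10 from the double-bond units + 2 from the S atom = 12.
12 is a 4n count (n = 3), so the planar conjugated ring is antiaromatic.

Antiaromatic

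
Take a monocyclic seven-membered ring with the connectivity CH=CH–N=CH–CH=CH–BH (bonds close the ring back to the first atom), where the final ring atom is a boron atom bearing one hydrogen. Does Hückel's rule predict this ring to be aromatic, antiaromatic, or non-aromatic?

Aromatic

The p orbitals form a continuous loop: each doubly-bonded ring atom is sp² with one p-orbital electron; the doubly-bonded nitrogens are pyridine-type — their lone pairs lie in the ring plane, leaving one electron in the p orbital; the boron has an empty p orbital. The ring is fully conjugated.
Tallying contributions gives 3 × 2 = 6 from the double-bond units + 0 from the BH atom = 6.
That gives a 4n+2 count (6, n = 1).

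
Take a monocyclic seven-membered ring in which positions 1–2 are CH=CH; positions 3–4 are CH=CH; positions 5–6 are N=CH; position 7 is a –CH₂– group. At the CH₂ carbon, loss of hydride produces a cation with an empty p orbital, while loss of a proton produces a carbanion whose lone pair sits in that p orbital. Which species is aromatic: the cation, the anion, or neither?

In either ion the ring is fully conjugated: every atom, including the new sp² carbon, supplies a p orbital.
Cation: 3 × 2 + 0 = 6 π electrons → 4(1)+2, aromatic.
Anion: 3 × 2 + 2 = 8 π electrons → 4(2), antiaromatic.

The cation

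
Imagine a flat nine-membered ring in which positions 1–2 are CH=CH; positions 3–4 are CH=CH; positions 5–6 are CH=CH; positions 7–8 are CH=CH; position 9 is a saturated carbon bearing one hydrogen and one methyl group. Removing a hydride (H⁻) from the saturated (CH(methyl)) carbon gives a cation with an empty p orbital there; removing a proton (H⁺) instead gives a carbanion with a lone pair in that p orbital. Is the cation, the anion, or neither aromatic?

The anion

Once that carbon is sp², every ring atom has a p orbital and both ions are fully conjugated.
Cation: 4 × 2 + 0 = 8 π electrons → 4(2), antiaromatic.
Anion: 4 × 2 + 2 = 10 π electrons → 4(2)+2, aromatic.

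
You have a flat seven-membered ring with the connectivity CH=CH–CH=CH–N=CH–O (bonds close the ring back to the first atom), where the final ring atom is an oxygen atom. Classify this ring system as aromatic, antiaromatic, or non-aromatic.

All ring atoms are sp² and supply a p orbital to the ring (the double-bond atoms are sp², each contributing one p electron; each sp² =N– keeps its lone pair in-plane and puts one electron into the π system; the oxygen donates one lone pair from its p orbital); the conjugation is uninterrupted.
π-electron count: 3 × 2 = 6 from the double-bond units + 2 from the O atom = 8.
8 = 4(2); a planar, fully conjugated 4n system is antiaromatic.

Antiaromatic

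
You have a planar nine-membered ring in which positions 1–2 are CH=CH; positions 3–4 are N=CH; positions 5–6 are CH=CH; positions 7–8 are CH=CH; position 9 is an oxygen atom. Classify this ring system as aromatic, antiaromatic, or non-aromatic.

Check conjugation: every atom in a ring double bond is sp² and brings one electron to the p orbital; each sp² =N– keeps its lone pair in-plane and puts one electron into the π system; the oxygen donates one lone pair from its p orbital — every position has a p orbital, so the cyclic π system is continuous.
π-electron count: 4 × 2 = 8 from the double-bond units + 2 from the O atom = 10.
That gives a 4n+2 count (10, n = 2).

Aromatic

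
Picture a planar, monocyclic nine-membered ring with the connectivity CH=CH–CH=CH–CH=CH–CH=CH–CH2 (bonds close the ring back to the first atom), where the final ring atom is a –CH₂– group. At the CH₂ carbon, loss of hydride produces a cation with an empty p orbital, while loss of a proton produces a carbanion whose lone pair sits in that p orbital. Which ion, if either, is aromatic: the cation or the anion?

Once that carbon is sp², every ring atom has a p orbital and both ions are fully conjugated.
Cation: 4 × 2 + 0 = 8 π electrons → 4(2), antiaromatic.
Anion: 4 × 2 + 2 = 10 π electrons → 4(2)+2, aromatic.

The anion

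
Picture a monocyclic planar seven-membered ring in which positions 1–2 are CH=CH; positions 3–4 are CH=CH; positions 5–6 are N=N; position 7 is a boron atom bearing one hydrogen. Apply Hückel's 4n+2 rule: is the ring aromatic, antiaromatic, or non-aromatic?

Aromatic

All ring atoms are sp² and supply a p orbital to the ring (the double-bond atoms are sp², each contributing one p electron; each =N– nitrogen is pyridine-type (lone pair in the sp² plane, one electron in the p orbital); the boron has an empty p orbital); the conjugation is uninterrupted.
Tallying contributions gives 3 × 2 = 6 from the double-bond units + 0 from the BH atom = 6.
6 = 4(1) + 2, which satisfies Hückel's 4n+2 rule.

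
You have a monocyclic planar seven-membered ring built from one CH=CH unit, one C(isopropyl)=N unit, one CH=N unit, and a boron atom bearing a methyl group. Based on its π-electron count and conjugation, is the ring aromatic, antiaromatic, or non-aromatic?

The p orbitals form a continuous loop: the double-bond atoms are sp², each contributing one p electron; each sp² =N– keeps its lone pair in-plane and puts one electron into the π system; the boron has an empty p orbital. The ring is fully conjugated.
Counting π electrons: 3 × 2 = 6 from the double-bond units + 0 from the B(methyl) atom = 6.
That gives a 4n+2 count (6, n = 1).

Aromatic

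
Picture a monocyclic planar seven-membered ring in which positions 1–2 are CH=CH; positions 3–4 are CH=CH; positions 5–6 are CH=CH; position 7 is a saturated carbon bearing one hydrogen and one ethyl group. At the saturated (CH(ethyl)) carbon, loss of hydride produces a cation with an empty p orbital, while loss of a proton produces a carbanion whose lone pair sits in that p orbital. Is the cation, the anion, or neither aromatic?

The cation

Both ions have a continuous loop of p orbitals — each ring atom is sp².
Cation: 3 × 2 + 0 = 6 π electrons → 4(1)+2, aromatic.
Anion: 3 × 2 + 2 = 8 π electrons → 4(2), antiaromatic.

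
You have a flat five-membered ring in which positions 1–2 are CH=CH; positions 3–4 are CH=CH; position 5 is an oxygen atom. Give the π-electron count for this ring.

The p orbitals form a continuous loop: every atom in a ring double bond is sp² and brings one electron to the p orbital; the oxygen donates one lone pair from its p orbital. The ring is fully conjugated.
π-electron count: 2 × 2 = 4 from the double-bond units + 2 from the O atom = 6.
This is furan.

6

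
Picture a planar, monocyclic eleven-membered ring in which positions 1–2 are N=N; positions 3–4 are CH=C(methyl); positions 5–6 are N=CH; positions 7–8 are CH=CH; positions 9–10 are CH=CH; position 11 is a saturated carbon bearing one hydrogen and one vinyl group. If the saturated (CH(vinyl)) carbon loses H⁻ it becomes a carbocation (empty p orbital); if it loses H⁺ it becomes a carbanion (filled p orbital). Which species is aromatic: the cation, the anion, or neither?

The cation

Both ions have a continuous loop of p orbitals — each ring atom is sp².
Cation: 5 × 2 + 0 = 10 π electrons → 4(2)+2, aromatic.
Anion: 5 × 2 + 2 = 12 π electrons → 4(3), antiaromatic.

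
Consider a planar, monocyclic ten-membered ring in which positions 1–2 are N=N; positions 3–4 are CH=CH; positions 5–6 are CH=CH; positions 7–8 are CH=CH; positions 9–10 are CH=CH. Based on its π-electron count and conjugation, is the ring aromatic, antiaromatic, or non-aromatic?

Aromatic

Check conjugation: the double-bond atoms are sp², each contributing one p electron; each sp² =N– keeps its lone pair in-plane and puts one electron into the π system — every position has a p orbital, so the cyclic π system is continuous.
π-electron count: 5 × 2 = 10 from the 5 double-bond units.
10 = 4(2) + 2, which satisfies Hückel's 4n+2 rule.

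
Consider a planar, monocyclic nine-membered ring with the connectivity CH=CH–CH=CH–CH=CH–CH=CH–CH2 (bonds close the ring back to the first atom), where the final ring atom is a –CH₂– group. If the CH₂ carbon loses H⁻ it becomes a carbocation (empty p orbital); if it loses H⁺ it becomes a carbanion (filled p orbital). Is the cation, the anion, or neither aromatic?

The anion

In both ions every ring atom is sp² and contributes a p orbital, so both rings are fully conjugated.
Cation: 4 × 2 + 0 = 8 π electrons → 4(2), antiaromatic.
Anion: 4 × 2 + 2 = 10 π electrons → 4(2)+2, aromatic.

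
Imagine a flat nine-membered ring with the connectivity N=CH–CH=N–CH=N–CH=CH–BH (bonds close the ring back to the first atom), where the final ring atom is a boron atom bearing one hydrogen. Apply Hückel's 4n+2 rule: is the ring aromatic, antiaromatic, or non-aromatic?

Check conjugation: each doubly-bonded ring atom is sp² with one p-orbital electron; each =N– nitrogen is pyridine-type (lone pair in the sp² plane, one electron in the p orbital); the boron has an empty p orbital — every position has a p orbital, so the cyclic π system is continuous.
Adding the contributions, 4 × 2 = 8 from the double-bond units + 0 from the BH atom = 8.
8 is a 4n count (n = 2), so the planar conjugated ring is antiaromatic.

Antiaromatic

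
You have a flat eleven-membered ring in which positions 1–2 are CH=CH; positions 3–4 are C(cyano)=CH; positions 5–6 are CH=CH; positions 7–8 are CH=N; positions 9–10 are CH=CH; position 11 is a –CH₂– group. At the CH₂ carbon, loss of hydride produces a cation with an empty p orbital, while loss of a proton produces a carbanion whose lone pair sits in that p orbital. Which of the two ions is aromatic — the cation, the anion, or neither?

Once that carbon is sp², every ring atom has a p orbital and both ions are fully conjugated.
Cation: 5 × 2 + 0 = 10 π electrons → 4(2)+2, aromatic.
Anion: 5 × 2 + 2 = 12 π electrons → 4(3), antiaromatic.

The cation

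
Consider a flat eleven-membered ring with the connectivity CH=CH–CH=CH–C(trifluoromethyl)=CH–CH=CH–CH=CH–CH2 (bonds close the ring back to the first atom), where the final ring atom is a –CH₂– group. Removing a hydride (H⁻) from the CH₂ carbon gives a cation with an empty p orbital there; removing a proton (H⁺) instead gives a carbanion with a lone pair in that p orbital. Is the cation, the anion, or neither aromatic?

Once that carbon is sp², every ring atom has a p orbital and both ions are fully conjugated.
Cation: 5 × 2 + 0 = 10 π electrons → 4(2)+2, aromatic.
Anion: 5 × 2 + 2 = 12 π electrons → 4(3), antiaromatic.

The cation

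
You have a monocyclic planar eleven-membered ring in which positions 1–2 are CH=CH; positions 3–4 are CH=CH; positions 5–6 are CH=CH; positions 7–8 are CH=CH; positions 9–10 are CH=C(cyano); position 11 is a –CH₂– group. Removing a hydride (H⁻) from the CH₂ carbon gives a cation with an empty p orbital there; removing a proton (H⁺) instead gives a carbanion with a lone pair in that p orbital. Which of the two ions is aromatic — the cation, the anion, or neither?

In both ions every ring atom is sp² and contributes a p orbital, so both rings are fully conjugated.
Cation: 5 × 2 + 0 = 10 π electrons → 4(2)+2, aromatic.
Anion: 5 × 2 + 2 = 12 π electrons → 4(3), antiaromatic.

The cation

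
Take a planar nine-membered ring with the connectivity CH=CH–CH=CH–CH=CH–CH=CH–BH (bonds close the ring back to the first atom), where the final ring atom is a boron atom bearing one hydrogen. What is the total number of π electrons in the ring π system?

All ring atoms are sp² and supply a p orbital to the ring (the double-bond atoms are sp², each contributing one p electron; the boron has an empty p orbital); the conjugation is uninterrupted.
Adding the contributions, 4 × 2 = 8 from the double-bond units + 0 from the BH atom = 8.

8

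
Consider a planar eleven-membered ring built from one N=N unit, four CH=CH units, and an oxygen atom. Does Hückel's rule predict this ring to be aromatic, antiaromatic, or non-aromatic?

Every ring atom contributes a p orbital perpendicular to the ring (every atom in a ring double bond is sp² and brings one electron to the p orbital; each sp² =N– keeps its lone pair in-plane and puts one electron into the π system; the oxygen donates one lone pair from its p orbital), so the π system is cyclic and fully conjugated.
Tallying contributions gives 5 × 2 = 10 from the double-bond units + 2 from the O atom = 12.
A 4n π count (12, n = 3) in a planar conjugated ring means antiaromatic.

Antiaromatic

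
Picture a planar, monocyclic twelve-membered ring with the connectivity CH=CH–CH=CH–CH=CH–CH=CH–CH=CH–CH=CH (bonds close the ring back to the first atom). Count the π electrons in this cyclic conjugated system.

12

All ring atoms are sp² and supply a p orbital to the ring (the double-bond atoms are sp², each contributing one p electron); the conjugation is uninterrupted.
π-electron count: 6 × 2 = 12 from the 6 double-bond units.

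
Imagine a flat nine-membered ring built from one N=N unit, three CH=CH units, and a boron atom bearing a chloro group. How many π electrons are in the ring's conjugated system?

8

Check conjugation: every atom in a ring double bond is sp² and brings one electron to the p orbital; each sp² =N– keeps its lone pair in-plane and puts one electron into the π system; the boron has an empty p orbital — every position has a p orbital, so the cyclic π system is continuous.
Adding the contributions, 4 × 2 = 8 from the double-bond units + 0 from the B(chloro) atom = 8.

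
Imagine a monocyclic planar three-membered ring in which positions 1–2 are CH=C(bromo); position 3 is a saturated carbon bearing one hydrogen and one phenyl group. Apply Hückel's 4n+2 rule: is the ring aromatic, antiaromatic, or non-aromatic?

Non-aromatic

At the CH(phenyl) position, that saturated carbon is sp³ and has no p orbital in the ring π system; the ring's p-orbital overlap is broken there.
Hückel's rule only applies to fully conjugated rings, so this one is simply non-aromatic.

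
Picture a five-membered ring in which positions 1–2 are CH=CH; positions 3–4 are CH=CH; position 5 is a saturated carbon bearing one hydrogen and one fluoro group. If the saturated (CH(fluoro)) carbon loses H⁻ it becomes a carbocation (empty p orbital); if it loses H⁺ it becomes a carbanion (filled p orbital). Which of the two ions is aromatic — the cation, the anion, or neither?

The anion

In both ions every ring atom is sp² and contributes a p orbital, so both rings are fully conjugated.
Cation: 2 × 2 + 0 = 4 π electrons → 4(1), antiaromatic.
Anion: 2 × 2 + 2 = 6 π electrons → 4(1)+2, aromatic.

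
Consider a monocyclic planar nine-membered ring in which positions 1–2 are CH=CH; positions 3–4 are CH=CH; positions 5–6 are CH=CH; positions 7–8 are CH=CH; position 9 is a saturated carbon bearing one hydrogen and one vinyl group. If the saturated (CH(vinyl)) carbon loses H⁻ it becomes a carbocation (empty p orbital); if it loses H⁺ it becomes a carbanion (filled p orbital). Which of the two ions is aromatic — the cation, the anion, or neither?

The anion

In both ions every ring atom is sp² and contributes a p orbital, so both rings are fully conjugated.
Cation: 4 × 2 + 0 = 8 π electrons → 4(2), antiaromatic.
Anion: 4 × 2 + 2 = 10 π electrons → 4(2)+2, aromatic.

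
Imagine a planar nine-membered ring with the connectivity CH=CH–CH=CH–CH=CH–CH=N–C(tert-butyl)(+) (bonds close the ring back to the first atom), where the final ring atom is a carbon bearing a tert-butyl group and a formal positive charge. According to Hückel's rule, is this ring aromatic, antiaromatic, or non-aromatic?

All ring atoms are sp² and supply a p orbital to the ring (every atom in a ring double bond is sp² and brings one electron to the p orbital; the doubly-bonded nitrogens are pyridine-type — their lone pairs lie in the ring plane, leaving one electron in the p orbital; the carbocation has an empty p orbital); the conjugation is uninterrupted.
Adding the contributions, 4 × 2 = 8 from the double-bond units + 0 from the C(tert-butyl)(+) atom = 8.
With 8 = 4·2 π electrons, Hückel's rule classifies the planar ring as antiaromatic.

Antiaromatic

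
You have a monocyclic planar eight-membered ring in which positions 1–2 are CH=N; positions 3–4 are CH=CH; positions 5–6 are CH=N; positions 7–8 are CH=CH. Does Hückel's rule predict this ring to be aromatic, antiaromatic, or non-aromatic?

Every ring atom contributes a p orbital perpendicular to the ring (the double-bond atoms are sp², each contributing one p electron; the doubly-bonded nitrogens are pyridine-type — their lone pairs lie in the ring plane, leaving one electron in the p orbital), so the π system is cyclic and fully conjugated.
Counting π electrons: 4 × 2 = 8 from the 4 double-bond units.
8 is a 4n count (n = 2), so the planar conjugated ring is antiaromatic.

Antiaromatic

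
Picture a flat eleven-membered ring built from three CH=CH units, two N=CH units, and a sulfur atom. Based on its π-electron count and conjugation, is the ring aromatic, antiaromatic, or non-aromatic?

The p orbitals form a continuous loop: the double-bond atoms are sp², each contributing one p electron; the doubly-bonded nitrogens are pyridine-type — their lone pairs lie in the ring plane, leaving one electron in the p orbital; the sulfur donates one lone pair from its p orbital. The ring is fully conjugated.
Adding the contributions, 5 × 2 = 10 from the double-bond units + 2 from the S atom = 12.
With 12 = 4·3 π electrons, Hückel's rule classifies the planar ring as antiaromatic.

Antiaromatic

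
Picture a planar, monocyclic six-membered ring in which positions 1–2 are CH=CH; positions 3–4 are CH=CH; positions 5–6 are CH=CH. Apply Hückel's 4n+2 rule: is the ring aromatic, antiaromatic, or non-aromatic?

All ring atoms are sp² and supply a p orbital to the ring (each doubly-bonded ring atom is sp² with one p-orbital electron); the conjugation is uninterrupted.
Adding the contributions, 3 × 2 = 6 from the 3 double-bond units.
6 = 4(1) + 2, which satisfies Hückel's 4n+2 rule.
This is benzene.

Aromatic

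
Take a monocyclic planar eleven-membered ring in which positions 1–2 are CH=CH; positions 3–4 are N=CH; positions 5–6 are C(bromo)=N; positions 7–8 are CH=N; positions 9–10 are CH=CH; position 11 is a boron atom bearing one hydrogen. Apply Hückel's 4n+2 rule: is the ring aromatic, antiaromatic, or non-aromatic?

Aromatic

The p orbitals form a continuous loop: each doubly-bonded ring atom is sp² with one p-orbital electron; the doubly-bonded nitrogens are pyridine-type — their lone pairs lie in the ring plane, leaving one electron in the p orbital; the boron has an empty p orbital. The ring is fully conjugated.
Adding the contributions, 5 × 2 = 10 from the double-bond units + 0 from the BH atom = 10.
10 = 4(2) + 2, which satisfies Hückel's 4n+2 rule.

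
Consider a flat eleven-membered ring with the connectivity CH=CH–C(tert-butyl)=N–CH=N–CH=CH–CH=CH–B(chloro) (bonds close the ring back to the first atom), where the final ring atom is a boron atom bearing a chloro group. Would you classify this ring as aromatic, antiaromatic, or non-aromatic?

All ring atoms are sp² and supply a p orbital to the ring (each doubly-bonded ring atom is sp² with one p-orbital electron; each sp² =N– keeps its lone pair in-plane and puts one electron into the π system; the boron has an empty p orbital); the conjugation is uninterrupted.
π-electron count: 5 × 2 = 10 from the double-bond units + 0 from the B(chloro) atom = 10.
10 = 4(2) + 2, which satisfies Hückel's 4n+2 rule.

Aromatic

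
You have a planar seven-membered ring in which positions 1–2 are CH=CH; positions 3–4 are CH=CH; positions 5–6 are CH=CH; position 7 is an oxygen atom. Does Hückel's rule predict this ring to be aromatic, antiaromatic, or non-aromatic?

Antiaromatic

Check conjugation: each doubly-bonded ring atom is sp² with one p-orbital electron; the oxygen donates one lone pair from its p orbital — every position has a p orbital, so the cyclic π system is continuous.
Adding the contributions, 3 × 2 = 6 from the double-bond units + 2 from the O atom = 8.
A 4n π count (8, n = 2) in a planar conjugated ring means antiaromatic.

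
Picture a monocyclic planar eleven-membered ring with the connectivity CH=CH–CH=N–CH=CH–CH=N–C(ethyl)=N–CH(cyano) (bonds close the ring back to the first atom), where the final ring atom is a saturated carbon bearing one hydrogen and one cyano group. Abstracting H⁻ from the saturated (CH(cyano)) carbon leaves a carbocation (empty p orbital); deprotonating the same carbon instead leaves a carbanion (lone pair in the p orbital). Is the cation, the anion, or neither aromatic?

The cation

Both ions have a continuous loop of p orbitals — each ring atom is sp².
Cation: 5 × 2 + 0 = 10 π electrons → 4(2)+2, aromatic.
Anion: 5 × 2 + 2 = 12 π electrons → 4(3), antiaromatic.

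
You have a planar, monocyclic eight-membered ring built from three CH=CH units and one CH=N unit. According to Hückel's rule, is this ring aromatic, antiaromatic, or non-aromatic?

Antiaromatic

The p orbitals form a continuous loop: the double-bond atoms are sp², each contributing one p electron; each sp² =N– keeps its lone pair in-plane and puts one electron into the π system. The ring is fully conjugated.
Tallying contributions gives 4 × 2 = 8 from the 4 double-bond units.
With 8 = 4·2 π electrons, Hückel's rule classifies the planar ring as antiaromatic.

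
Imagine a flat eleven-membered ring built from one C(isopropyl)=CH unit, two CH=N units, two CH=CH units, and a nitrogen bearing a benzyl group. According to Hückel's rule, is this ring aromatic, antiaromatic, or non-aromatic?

Antiaromatic

Every ring atom contributes a p orbital perpendicular to the ring (each doubly-bonded ring atom is sp² with one p-orbital electron; each sp² =N– keeps its lone pair in-plane and puts one electron into the π system; the pyrrole-type nitrogen donates its lone pair from the p orbital), so the π system is cyclic and fully conjugated.
π-electron count: 5 × 2 = 10 from the double-bond units + 2 from the N(benzyl) atom = 12.
12 = 4(3); a planar, fully conjugated 4n system is antiaromatic.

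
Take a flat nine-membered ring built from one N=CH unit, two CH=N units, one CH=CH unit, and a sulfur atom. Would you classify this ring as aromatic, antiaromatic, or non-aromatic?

Aromatic

All ring atoms are sp² and supply a p orbital to the ring (the double-bond atoms are sp², each contributing one p electron; each sp² =N– keeps its lone pair in-plane and puts one electron into the π system; the sulfur donates one lone pair from its p orbital); the conjugation is uninterrupted.
Counting π electrons: 4 × 2 = 8 from the double-bond units + 2 from the S atom = 10.
Since 10 = 4·2 + 2, the ring meets the 4n+2 criterion.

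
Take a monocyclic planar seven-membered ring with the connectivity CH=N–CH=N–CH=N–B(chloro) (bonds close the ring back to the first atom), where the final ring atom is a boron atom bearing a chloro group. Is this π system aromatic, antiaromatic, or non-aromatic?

Aromatic

Every ring atom contributes a p orbital perpendicular to the ring (each doubly-bonded ring atom is sp² with one p-orbital electron; each sp² =N– keeps its lone pair in-plane and puts one electron into the π system; the boron has an empty p orbital), so the π system is cyclic and fully conjugated.
Adding the contributions, 3 × 2 = 6 from the double-bond units + 0 from the B(chloro) atom = 6.
That gives a 4n+2 count (6, n = 1).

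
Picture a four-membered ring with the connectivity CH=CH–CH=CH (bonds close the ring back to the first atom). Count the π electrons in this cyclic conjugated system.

Every ring atom contributes a p orbital perpendicular to the ring (each doubly-bonded ring atom is sp² with one p-orbital electron), so the π system is cyclic and fully conjugated.
Tallying contributions gives 2 × 2 = 4 from the 2 double-bond units.
(The species described is cyclobutadiene.)

4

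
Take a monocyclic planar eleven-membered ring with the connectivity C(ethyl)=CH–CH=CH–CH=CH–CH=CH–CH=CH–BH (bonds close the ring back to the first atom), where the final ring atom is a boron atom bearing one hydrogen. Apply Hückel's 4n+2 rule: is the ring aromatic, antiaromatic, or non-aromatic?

Aromatic

Check conjugation: each doubly-bonded ring atom is sp² with one p-orbital electron; the boron has an empty p orbital — every position has a p orbital, so the cyclic π system is continuous.
Counting π electrons: 5 × 2 = 10 from the double-bond units + 0 from the BH atom = 10.
With 10 π electrons (n = 2), the Hückel 4n+2 condition holds.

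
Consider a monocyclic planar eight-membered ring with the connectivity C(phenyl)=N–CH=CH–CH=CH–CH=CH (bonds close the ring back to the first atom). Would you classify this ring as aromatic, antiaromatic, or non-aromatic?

All ring atoms are sp² and supply a p orbital to the ring (every atom in a ring double bond is sp² and brings one electron to the p orbital; each =N– nitrogen is pyridine-type (lone pair in the sp² plane, one electron in the p orbital)); the conjugation is uninterrupted.
π-electron count: 4 × 2 = 8 from the 4 double-bond units.
With 8 = 4·2 π electrons, Hückel's rule classifies the planar ring as antiaromatic.

Antiaromatic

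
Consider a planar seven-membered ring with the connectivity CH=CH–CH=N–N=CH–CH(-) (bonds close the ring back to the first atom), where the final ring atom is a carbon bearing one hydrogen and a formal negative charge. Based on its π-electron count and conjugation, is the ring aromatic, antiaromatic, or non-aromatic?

Every ring atom contributes a p orbital perpendicular to the ring (the double-bond atoms are sp², each contributing one p electron; the doubly-bonded nitrogens are pyridine-type — their lone pairs lie in the ring plane, leaving one electron in the p orbital; the carbanion's lone pair occupies the p orbital), so the π system is cyclic and fully conjugated.
Tallying contributions gives 3 × 2 = 6 from the double-bond units + 2 from the CH(-) atom = 8.
A 4n π count (8, n = 2) in a planar conjugated ring means antiaromatic.

Antiaromatic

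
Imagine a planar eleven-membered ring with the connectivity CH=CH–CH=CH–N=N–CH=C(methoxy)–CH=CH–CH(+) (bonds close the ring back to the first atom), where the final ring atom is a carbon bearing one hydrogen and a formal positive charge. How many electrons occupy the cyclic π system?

10

The p orbitals form a continuous loop: each doubly-bonded ring atom is sp² with one p-orbital electron; each =N– nitrogen is pyridine-type (lone pair in the sp² plane, one electron in the p orbital); the carbocation has an empty p orbital. The ring is fully conjugated.
Adding the contributions, 5 × 2 = 10 from the double-bond units + 0 from the CH(+) atom = 10.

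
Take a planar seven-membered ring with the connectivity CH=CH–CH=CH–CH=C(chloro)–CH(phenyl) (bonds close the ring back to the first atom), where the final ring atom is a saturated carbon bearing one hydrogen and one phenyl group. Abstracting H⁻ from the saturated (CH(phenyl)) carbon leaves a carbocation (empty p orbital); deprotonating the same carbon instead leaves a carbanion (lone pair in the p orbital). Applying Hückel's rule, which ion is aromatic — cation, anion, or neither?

The cation

Once that carbon is sp², every ring atom has a p orbital and both ions are fully conjugated.
Cation: 3 × 2 + 0 = 6 π electrons → 4(1)+2, aromatic.
Anion: 3 × 2 + 2 = 8 π electrons → 4(2), antiaromatic.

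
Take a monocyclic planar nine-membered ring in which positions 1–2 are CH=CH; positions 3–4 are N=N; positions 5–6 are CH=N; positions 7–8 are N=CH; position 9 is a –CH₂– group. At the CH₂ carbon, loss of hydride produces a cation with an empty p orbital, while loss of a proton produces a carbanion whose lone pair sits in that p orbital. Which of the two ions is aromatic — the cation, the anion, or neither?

The anion

Once that carbon is sp², every ring atom has a p orbital and both ions are fully conjugated.
Cation: 4 × 2 + 0 = 8 π electrons → 4(2), antiaromatic.
Anion: 4 × 2 + 2 = 10 π electrons → 4(2)+2, aromatic.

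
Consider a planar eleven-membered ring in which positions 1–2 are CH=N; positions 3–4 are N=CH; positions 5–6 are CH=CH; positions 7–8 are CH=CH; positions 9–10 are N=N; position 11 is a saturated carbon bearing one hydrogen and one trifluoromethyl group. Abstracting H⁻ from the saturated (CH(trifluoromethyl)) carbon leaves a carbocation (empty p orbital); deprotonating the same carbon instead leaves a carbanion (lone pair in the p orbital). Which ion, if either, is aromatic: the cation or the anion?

In either ion the ring is fully conjugated: every atom, including the new sp² carbon, supplies a p orbital.
Cation: 5 × 2 + 0 = 10 π electrons → 4(2)+2, aromatic.
Anion: 5 × 2 + 2 = 12 π electrons → 4(3), antiaromatic.

The cation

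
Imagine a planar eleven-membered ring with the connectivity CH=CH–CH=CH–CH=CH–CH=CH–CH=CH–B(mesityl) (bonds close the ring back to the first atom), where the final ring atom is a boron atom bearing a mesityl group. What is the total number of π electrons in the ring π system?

Every ring atom contributes a p orbital perpendicular to the ring (the double-bond atoms are sp², each contributing one p electron; the boron has an empty p orbital), so the π system is cyclic and fully conjugated.
Adding the contributions, 5 × 2 = 10 from the double-bond units + 0 from the B(mesityl) atom = 10.

10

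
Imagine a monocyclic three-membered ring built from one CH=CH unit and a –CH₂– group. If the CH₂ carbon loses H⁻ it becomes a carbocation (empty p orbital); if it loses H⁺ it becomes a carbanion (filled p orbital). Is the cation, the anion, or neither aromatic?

The cation

In both ions every ring atom is sp² and contributes a p orbital, so both rings are fully conjugated.
Cation: 1 × 2 + 0 = 2 π electrons → 4(0)+2, aromatic.
Anion: 1 × 2 + 2 = 4 π electrons → 4(1), antiaromatic.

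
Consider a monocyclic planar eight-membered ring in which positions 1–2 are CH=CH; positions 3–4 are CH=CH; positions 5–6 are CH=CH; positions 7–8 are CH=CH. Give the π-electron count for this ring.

Every ring atom contributes a p orbital perpendicular to the ring (every atom in a ring double bond is sp² and brings one electron to the p orbital), so the π system is cyclic and fully conjugated.
Counting π electrons: 4 × 2 = 8 from the 4 double-bond units.
(The species described is cyclooctatetraene.)

8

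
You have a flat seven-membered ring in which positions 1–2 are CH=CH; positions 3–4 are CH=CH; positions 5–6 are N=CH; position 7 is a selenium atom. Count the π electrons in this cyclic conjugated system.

8

Check conjugation: the double-bond atoms are sp², each contributing one p electron; each sp² =N– keeps its lone pair in-plane and puts one electron into the π system; the selenium donates one lone pair from its p orbital — every position has a p orbital, so the cyclic π system is continuous.
Counting π electrons: 3 × 2 = 6 from the double-bond units + 2 from the Se atom = 8.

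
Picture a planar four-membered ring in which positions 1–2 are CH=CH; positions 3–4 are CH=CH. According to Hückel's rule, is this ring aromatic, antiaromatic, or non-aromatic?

The p orbitals form a continuous loop: the double-bond atoms are sp², each contributing one p electron. The ring is fully conjugated.
Adding the contributions, 2 × 2 = 4 from the 2 double-bond units.
4 = 4(1); a planar, fully conjugated 4n system is antiaromatic.
(The species described is cyclobutadiene.)

Antiaromatic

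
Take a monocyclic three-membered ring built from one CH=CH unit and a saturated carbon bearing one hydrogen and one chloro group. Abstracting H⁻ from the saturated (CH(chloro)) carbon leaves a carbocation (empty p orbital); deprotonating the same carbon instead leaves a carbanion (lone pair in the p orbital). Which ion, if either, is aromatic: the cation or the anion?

The cation

In both ions every ring atom is sp² and contributes a p orbital, so both rings are fully conjugated.
Cation: 1 × 2 + 0 = 2 π electrons → 4(0)+2, aromatic.
Anion: 1 × 2 + 2 = 4 π electrons → 4(1), antiaromatic.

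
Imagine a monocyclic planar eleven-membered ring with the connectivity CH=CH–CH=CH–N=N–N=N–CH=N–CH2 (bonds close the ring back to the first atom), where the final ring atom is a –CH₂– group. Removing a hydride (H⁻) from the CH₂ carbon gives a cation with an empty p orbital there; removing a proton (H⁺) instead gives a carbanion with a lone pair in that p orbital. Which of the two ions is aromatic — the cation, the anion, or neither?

Both ions have a continuous loop of p orbitals — each ring atom is sp².
Cation: 5 × 2 + 0 = 10 π electrons → 4(2)+2, aromatic.
Anion: 5 × 2 + 2 = 12 π electrons → 4(3), antiaromatic.

The cation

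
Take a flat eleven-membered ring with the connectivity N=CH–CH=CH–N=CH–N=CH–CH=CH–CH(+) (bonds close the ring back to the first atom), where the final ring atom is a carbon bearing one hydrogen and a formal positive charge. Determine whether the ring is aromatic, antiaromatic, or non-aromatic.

Every ring atom contributes a p orbital perpendicular to the ring (the double-bond atoms are sp², each contributing one p electron; each sp² =N– keeps its lone pair in-plane and puts one electron into the π system; the carbocation has an empty p orbital), so the π system is cyclic and fully conjugated.
π-electron count: 5 × 2 = 10 from the double-bond units + 0 from the CH(+) atom = 10.
With 10 π electrons (n = 2), the Hückel 4n+2 condition holds.

Aromatic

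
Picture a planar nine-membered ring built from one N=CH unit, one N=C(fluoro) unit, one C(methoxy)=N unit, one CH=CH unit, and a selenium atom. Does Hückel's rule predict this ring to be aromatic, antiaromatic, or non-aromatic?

Aromatic

Check conjugation: every atom in a ring double bond is sp² and brings one electron to the p orbital; the doubly-bonded nitrogens are pyridine-type — their lone pairs lie in the ring plane, leaving one electron in the p orbital; the selenium donates one lone pair from its p orbital — every position has a p orbital, so the cyclic π system is continuous.
π-electron count: 4 × 2 = 8 from the double-bond units + 2 from the Se atom = 10.
10 = 4(2) + 2, which satisfies Hückel's 4n+2 rule.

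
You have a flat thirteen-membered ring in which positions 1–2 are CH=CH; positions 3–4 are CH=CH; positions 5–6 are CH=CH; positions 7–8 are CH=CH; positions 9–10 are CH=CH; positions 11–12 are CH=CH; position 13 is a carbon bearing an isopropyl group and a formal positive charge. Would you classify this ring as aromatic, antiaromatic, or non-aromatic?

Antiaromatic

All ring atoms are sp² and supply a p orbital to the ring (each doubly-bonded ring atom is sp² with one p-orbital electron; the carbocation has an empty p orbital); the conjugation is uninterrupted.
Tallying contributions gives 6 × 2 = 12 from the double-bond units + 0 from the C(isopropyl)(+) atom = 12.
12 is a 4n count (n = 3), so the planar conjugated ring is antiaromatic.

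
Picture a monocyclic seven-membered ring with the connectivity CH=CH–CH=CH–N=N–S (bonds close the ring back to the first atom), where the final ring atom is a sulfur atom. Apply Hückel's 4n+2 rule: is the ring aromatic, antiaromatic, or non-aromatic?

Antiaromatic

The p orbitals form a continuous loop: every atom in a ring double bond is sp² and brings one electron to the p orbital; the doubly-bonded nitrogens are pyridine-type — their lone pairs lie in the ring plane, leaving one electron in the p orbital; the sulfur donates one lone pair from its p orbital. The ring is fully conjugated.
Counting π electrons: 3 × 2 = 6 from the double-bond units + 2 from the S atom = 8.
8 = 4(2); a planar, fully conjugated 4n system is antiaromatic.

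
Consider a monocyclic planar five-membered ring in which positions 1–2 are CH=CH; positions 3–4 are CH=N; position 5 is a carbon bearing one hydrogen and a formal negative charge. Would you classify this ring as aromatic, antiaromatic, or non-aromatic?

Every ring atom contributes a p orbital perpendicular to the ring (the double-bond atoms are sp², each contributing one p electron; each =N– nitrogen is pyridine-type (lone pair in the sp² plane, one electron in the p orbital); the carbanion's lone pair occupies the p orbital), so the π system is cyclic and fully conjugated.
Tallying contributions gives 2 × 2 = 4 from the double-bond units + 2 from the CH(-) atom = 6.
With 6 π electrons (n = 1), the Hückel 4n+2 condition holds.

Aromatic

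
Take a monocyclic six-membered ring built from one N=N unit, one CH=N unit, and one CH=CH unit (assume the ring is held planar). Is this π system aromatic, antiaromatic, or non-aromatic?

Check conjugation: every atom in a ring double bond is sp² and brings one electron to the p orbital; each sp² =N– keeps its lone pair in-plane and puts one electron into the π system — every position has a p orbital, so the cyclic π system is continuous.
Adding the contributions, 3 × 2 = 6 from the 3 double-bond units.
Since 6 = 4·1 + 2, the ring meets the 4n+2 criterion.

Aromatic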